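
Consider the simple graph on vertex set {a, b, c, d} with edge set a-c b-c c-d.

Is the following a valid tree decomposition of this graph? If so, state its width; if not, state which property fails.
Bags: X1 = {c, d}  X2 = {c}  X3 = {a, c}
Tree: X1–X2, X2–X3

A tree decomposition must satisfy three properties: every vertex lies in some bag; for every edge, both endpoints lie together in some bag; and for every vertex, the bags containing it form a connected subtree. Here vertex b appears in no bag, so the decomposition is invalid.

No — vertex b appears in no bag.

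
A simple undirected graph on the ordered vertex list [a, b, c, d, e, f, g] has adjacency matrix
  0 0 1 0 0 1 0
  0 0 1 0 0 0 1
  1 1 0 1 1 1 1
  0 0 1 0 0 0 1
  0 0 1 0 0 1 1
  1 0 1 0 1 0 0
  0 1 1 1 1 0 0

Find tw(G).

2

A width-2 tree decomposition is:
Bags: B1 = {c, e, g}  B2 = {c, e, f}  B3 = {b, c, g}  B4 = {c, d, g}  B5 = {a, c, f}
Tree: B1–B2, B1–B3, B3–B4, B2–B5
Each bag holds 3 vertices, so the decomposition has width 2, which upper-bounds the treewidth. Conversely, {c, d, g} is a clique of size 3, and the vertices of any clique must share a bag in every tree decomposition; so some bag has ≥ 3 vertices and tw(G) ≥ 2. The upper and lower bounds meet at 2, so that is the treewidth.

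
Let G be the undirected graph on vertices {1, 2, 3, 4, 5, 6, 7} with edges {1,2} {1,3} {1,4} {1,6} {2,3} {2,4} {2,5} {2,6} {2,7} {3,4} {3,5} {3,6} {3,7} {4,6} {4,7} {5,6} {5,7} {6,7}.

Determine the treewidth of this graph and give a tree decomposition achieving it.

The largest bag has 5 vertices, giving width 4; this decomposition certifies tw(G) ≤ 4. On the other hand G contains the 5-clique {1, 2, 3, 4, 6}. A clique must lie in a single bag of any decomposition, so no decomposition can have width below 4. Hence tw(G) = 4 exactly.

Treewidth 4.
One optimal decomposition is:
Bags: B1 = {1, 2, 3, 4, 6}  B2 = {2, 3, 4, 6, 7}  B3 = {2, 3, 5, 6, 7}
Tree: B1–B2, B2–B3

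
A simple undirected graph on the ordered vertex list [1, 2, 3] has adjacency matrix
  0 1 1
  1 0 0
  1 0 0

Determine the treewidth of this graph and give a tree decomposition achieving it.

Each bag holds 2 vertices, so the decomposition has width 1, which upper-bounds the treewidth. G has an edge, so its treewidth is at least 1. Hence tw(G) = 1 exactly.

Treewidth 1.
Bags: B1 = {1, 2}  B2 = {1, 3}
Tree: B1–B2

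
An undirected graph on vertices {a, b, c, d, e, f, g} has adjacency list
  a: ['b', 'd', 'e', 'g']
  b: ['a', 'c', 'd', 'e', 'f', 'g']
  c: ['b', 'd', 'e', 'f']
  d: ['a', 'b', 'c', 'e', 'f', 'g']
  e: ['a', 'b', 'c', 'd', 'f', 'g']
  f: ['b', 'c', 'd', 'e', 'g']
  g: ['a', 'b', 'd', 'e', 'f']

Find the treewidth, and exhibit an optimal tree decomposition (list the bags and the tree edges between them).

The largest bag has 5 vertices, giving width 4; this decomposition certifies tw(G) ≤ 4. On the other hand G contains the 5-clique {b, d, e, f, g}. A clique must lie in a single bag of any decomposition, so no decomposition can have width below 4. Therefore the treewidth is 4.

Treewidth 4.
One optimal decomposition is:
Bags: B1 = {b, d, e, f, g}  B2 = {a, b, d, e, g}  B3 = {b, c, d, e, f}
Tree: B1–B2, B1–B3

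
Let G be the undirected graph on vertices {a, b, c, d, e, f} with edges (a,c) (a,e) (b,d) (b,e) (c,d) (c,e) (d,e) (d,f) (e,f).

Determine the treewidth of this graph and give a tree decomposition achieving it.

Treewidth 2.
Bags: B1 = {c, d, e}  B2 = {a, c, e}  B3 = {d, e, f}  B4 = {b, d, e}
Tree: B1–B2, B1–B3, B1–B4

Each bag holds 3 vertices, so the decomposition has width 2, which upper-bounds the treewidth. For the lower bound, the 3 vertices {c, d, e} are pairwise adjacent, and any tree decomposition puts a clique entirely inside one bag — forcing width ≥ 2. The upper and lower bounds meet at 2, so that is the treewidth.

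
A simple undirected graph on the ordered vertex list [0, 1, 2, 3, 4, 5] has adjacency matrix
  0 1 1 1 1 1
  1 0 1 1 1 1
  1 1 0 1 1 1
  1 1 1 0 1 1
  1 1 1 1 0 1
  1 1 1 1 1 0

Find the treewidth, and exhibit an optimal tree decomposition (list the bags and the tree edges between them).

A single bag containing all 6 vertices is trivially a valid decomposition of width 5. Conversely, {0, 1, 2, 3, 4, 5} is a clique of size 6, and the vertices of any clique must share a bag in every tree decomposition; so some bag has ≥ 6 vertices and tw(G) ≥ 5. Combining the bounds, tw(G) = 5.

Treewidth 5.
Bags: B1 = {0, 1, 2, 3, 4, 5}
Tree: (single bag)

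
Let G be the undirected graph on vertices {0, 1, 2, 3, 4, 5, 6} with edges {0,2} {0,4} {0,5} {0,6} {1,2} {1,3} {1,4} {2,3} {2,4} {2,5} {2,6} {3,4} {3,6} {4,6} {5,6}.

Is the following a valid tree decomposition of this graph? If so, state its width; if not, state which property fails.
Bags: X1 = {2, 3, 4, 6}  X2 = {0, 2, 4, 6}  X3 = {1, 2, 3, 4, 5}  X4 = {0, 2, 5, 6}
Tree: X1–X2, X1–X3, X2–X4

A tree decomposition must satisfy three properties: every vertex lies in some bag; for every edge, both endpoints lie together in some bag; and for every vertex, the bags containing it form a connected subtree. Here bags containing vertex 5 are not connected in the tree, so the decomposition is invalid.

No — bags containing vertex 5 are not connected in the tree.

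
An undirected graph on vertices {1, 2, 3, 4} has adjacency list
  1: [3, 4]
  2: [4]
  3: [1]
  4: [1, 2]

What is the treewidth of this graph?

A width-1 tree decomposition is:
Bags: B1 = {2, 4}  B2 = {1, 4}  B3 = {1, 3}
Tree: B1–B2, B2–B3
Every bag has size at most 2, so the width is 2 − 1 = 1 and tw(G) ≤ 1. G has an edge, so its treewidth is at least 1. The upper and lower bounds meet at 1, so that is the treewidth.

1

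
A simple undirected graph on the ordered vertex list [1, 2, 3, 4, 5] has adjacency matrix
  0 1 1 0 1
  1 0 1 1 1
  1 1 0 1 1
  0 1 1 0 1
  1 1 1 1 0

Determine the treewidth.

3

A width-3 tree decomposition is:
Bags: B1 = {2, 3, 4, 5}  B2 = {1, 2, 3, 5}
Tree: B1–B2
Every bag has size at most 4, so the width is 4 − 1 = 3 and tw(G) ≤ 3. Conversely, {1, 2, 3, 5} is a clique of size 4, and the vertices of any clique must share a bag in every tree decomposition; so some bag has ≥ 4 vertices and tw(G) ≥ 3. The upper and lower bounds meet at 3, so that is the treewidth.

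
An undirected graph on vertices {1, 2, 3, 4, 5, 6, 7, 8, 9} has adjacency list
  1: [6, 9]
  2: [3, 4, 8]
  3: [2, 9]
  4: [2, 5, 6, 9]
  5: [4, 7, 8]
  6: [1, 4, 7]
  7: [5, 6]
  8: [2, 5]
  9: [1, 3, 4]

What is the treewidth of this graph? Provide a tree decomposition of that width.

Every bag has size at most 4, so the width is 4 − 1 = 3 and tw(G) ≤ 3. For the lower bound: the 4 vertex sets {1,3,9}, {6}, {4}, {2,5,7,8} are disjoint, each induces a connected subgraph, and every pair is joined by at least one edge of G. Contracting each set to a single vertex therefore yields K_{4} as a minor, and since treewidth is minor-monotone, tw(G) ≥ tw(K_{4}) = 3. The upper and lower bounds meet at 3, so that is the treewidth.

Treewidth 3.
One optimal decomposition is:
Bags: B1 = {1, 3, 6, 9}  B2 = {3, 4, 6, 9}  B3 = {2, 3, 4, 6}  B4 = {2, 4, 6, 7}  B5 = {2, 4, 5, 7}  B6 = {2, 5, 7, 8}
Tree: B1–B2, B2–B3, B3–B4, B4–B5, B5–B6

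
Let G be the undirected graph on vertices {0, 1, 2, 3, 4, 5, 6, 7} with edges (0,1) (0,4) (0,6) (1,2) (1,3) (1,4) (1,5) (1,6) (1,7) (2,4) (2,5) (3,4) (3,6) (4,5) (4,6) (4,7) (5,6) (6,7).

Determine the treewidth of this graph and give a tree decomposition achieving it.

Every bag has size at most 4, so the width is 4 − 1 = 3 and tw(G) ≤ 3. On the other hand G contains the 4-clique {1, 2, 4, 5}. A clique must lie in a single bag of any decomposition, so no decomposition can have width below 3. Combining the bounds, tw(G) = 3.

Treewidth 3.
One optimal decomposition is:
Bags: B1 = {1, 4, 5, 6}  B2 = {0, 1, 4, 6}  B3 = {1, 4, 6, 7}  B4 = {1, 2, 4, 5}  B5 = {1, 3, 4, 6}
Tree: B1–B2, B1–B3, B1–B4, B1–B5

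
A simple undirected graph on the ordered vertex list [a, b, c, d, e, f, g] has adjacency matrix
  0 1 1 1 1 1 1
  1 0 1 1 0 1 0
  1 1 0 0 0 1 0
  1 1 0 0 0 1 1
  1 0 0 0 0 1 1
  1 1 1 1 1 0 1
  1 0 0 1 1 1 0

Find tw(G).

A width-3 tree decomposition is:
Bags: B1 = {a, e, f, g}  B2 = {a, d, f, g}  B3 = {a, b, d, f}  B4 = {a, b, c, f}
Tree: B1–B2, B2–B3, B3–B4
Every bag has size at most 4, so the width is 4 − 1 = 3 and tw(G) ≤ 3. On the other hand G contains the 4-clique {a, d, f, g}. A clique must lie in a single bag of any decomposition, so no decomposition can have width below 3. Hence tw(G) = 3 exactly.

3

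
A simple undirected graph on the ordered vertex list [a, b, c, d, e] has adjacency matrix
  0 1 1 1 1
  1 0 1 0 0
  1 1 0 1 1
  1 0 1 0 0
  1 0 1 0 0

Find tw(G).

2

A width-2 tree decomposition is:
Bags: B1 = {a, c, d}  B2 = {a, b, c}  B3 = {a, c, e}
Tree: B1–B2, B2–B3
Each bag holds 3 vertices, so the decomposition has width 2, which upper-bounds the treewidth. Conversely, {a, c, d} is a clique of size 3, and the vertices of any clique must share a bag in every tree decomposition; so some bag has ≥ 3 vertices and tw(G) ≥ 2. Combining the bounds, tw(G) = 2.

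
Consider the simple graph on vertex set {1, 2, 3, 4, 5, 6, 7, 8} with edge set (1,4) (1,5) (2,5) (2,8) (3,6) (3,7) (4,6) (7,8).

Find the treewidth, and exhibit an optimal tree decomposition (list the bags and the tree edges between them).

The largest bag has 3 vertices, giving width 2; this decomposition certifies tw(G) ≤ 2. Since 6–4–1–5–2–8–7–3–6 is a cycle in G, G is not acyclic. Forests are exactly the graphs of treewidth ≤ 1, so tw(G) ≥ 2. Therefore the treewidth is 2.

Treewidth 2.
Bags: B1 = {1, 4, 6}  B2 = {1, 5, 6}  B3 = {2, 5, 6}  B4 = {2, 6, 8}  B5 = {6, 7, 8}  B6 = {3, 6, 7}
Tree: B1–B2, B2–B3, B3–B4, B4–B5, B5–B6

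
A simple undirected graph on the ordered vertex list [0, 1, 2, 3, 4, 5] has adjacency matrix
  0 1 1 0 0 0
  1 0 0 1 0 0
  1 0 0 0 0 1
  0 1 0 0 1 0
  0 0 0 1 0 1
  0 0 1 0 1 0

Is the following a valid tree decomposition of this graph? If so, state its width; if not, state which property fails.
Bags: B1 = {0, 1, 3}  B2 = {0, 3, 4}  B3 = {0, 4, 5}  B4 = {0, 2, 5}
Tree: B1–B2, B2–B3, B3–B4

Yes; width 2.

Every vertex of G appears in some bag (union = {0, 1, 2, 3, 4, 5}); every edge is covered by a bag; and for each vertex v the set of bags containing v is connected in the bag tree. The decomposition is therefore valid. The largest bag has 3 vertices, so the width is 2.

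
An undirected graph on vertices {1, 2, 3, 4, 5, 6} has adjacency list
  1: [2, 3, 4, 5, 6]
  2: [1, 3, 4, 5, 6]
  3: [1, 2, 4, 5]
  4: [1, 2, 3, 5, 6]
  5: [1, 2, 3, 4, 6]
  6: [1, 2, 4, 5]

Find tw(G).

A width-4 tree decomposition is:
Bags: B1 = {1, 2, 4, 5, 6}  B2 = {1, 2, 3, 4, 5}
Tree: B1–B2
The largest bag has 5 vertices, giving width 4; this decomposition certifies tw(G) ≤ 4. On the other hand G contains the 5-clique {1, 2, 3, 4, 5}. A clique must lie in a single bag of any decomposition, so no decomposition can have width below 4. Therefore the treewidth is 4.

4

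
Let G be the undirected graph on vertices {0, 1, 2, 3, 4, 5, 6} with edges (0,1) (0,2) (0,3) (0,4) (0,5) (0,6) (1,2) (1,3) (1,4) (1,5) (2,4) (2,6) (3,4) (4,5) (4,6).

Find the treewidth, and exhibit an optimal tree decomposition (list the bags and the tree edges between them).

Treewidth 3.
One optimal decomposition is:
Bags: B1 = {0, 2, 4, 6}  B2 = {0, 1, 2, 4}  B3 = {0, 1, 4, 5}  B4 = {0, 1, 3, 4}
Tree: B1–B2, B2–B3, B2–B4

Every bag has size at most 4, so the width is 4 − 1 = 3 and tw(G) ≤ 3. Conversely, {0, 1, 2, 4} is a clique of size 4, and the vertices of any clique must share a bag in every tree decomposition; so some bag has ≥ 4 vertices and tw(G) ≥ 3. Therefore the treewidth is 3.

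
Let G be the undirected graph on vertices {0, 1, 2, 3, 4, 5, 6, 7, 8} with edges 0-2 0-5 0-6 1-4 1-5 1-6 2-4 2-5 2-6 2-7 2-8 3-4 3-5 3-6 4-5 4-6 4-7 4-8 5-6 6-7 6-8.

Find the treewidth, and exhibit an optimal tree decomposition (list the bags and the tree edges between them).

The largest bag has 4 vertices, giving width 3; this decomposition certifies tw(G) ≤ 3. On the other hand G contains the 4-clique {0, 2, 5, 6}. A clique must lie in a single bag of any decomposition, so no decomposition can have width below 3. Combining the bounds, tw(G) = 3.

Treewidth 3.
One such decomposition:
Bags: B1 = {2, 4, 5, 6}  B2 = {2, 4, 6, 8}  B3 = {3, 4, 5, 6}  B4 = {0, 2, 5, 6}  B5 = {1, 4, 5, 6}  B6 = {2, 4, 6, 7}
Tree: B1–B2, B1–B3, B1–B4, B3–B5, B1–B6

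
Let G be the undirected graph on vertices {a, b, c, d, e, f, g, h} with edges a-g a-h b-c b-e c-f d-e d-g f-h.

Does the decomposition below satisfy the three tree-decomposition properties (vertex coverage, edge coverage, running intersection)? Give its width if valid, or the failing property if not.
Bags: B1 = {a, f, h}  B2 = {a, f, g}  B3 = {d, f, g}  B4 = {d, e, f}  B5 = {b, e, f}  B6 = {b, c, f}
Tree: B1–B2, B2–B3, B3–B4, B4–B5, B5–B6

Yes; width 2.

Vertex coverage: the bags together contain {a, b, c, d, e, f, g, h}, the full vertex set. Edge coverage: each edge of G has both endpoints in at least one bag. Running intersection: for every vertex, the bags containing it form a connected subtree. All three properties hold, so this is a valid tree decomposition of width max|bag| − 1 = 2, and hence tw(G) ≤ 2.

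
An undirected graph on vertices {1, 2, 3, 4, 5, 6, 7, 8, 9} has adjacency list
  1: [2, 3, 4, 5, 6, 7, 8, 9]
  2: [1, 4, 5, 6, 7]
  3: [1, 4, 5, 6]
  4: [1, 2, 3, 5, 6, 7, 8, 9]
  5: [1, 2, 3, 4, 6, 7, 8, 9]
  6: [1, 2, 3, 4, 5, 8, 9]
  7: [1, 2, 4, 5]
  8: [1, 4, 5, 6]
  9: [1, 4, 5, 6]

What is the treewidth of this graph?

A width-4 tree decomposition is:
Bags: B1 = {1, 4, 5, 6, 8}  B2 = {1, 4, 5, 6, 9}  B3 = {1, 3, 4, 5, 6}  B4 = {1, 2, 4, 5, 6}  B5 = {1, 2, 4, 5, 7}
Tree: B1–B2, B2–B3, B1–B4, B4–B5
Each bag holds 5 vertices, so the decomposition has width 4, which upper-bounds the treewidth. On the other hand G contains the 5-clique {1, 4, 5, 6, 8}. A clique must lie in a single bag of any decomposition, so no decomposition can have width below 4. Hence tw(G) = 4 exactly.

4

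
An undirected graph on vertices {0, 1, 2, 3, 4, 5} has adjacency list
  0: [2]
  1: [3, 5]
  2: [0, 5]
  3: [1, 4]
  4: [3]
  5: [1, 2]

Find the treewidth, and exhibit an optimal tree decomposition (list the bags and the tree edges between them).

Treewidth 1.
One optimal decomposition is:
Bags: B1 = {0, 2}  B2 = {2, 5}  B3 = {1, 5}  B4 = {1, 3}  B5 = {3, 4}
Tree: B1–B2, B2–B3, B3–B4, B4–B5

The largest bag has 2 vertices, giving width 1; this decomposition certifies tw(G) ≤ 1. Since G has at least one edge (e.g. 0–2), it is not an edgeless graph, so tw(G) ≥ 1. Therefore the treewidth is 1.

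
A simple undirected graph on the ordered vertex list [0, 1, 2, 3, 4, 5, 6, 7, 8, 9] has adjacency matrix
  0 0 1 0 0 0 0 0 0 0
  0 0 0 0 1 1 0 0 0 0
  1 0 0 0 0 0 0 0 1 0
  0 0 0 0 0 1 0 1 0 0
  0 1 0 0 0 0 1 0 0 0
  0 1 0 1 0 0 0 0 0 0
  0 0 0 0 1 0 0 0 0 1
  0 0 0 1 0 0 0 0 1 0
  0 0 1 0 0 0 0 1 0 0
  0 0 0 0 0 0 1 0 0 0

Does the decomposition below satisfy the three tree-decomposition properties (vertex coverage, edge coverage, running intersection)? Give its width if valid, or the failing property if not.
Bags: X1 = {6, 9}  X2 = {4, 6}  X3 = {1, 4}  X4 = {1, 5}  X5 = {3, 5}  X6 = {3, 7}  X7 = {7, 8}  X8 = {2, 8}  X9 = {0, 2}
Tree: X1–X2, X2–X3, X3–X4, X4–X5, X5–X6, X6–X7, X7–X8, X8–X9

Checking the three conditions: (i) the bags cover all of {0, 1, 2, 3, 4, 5, 6, 7, 8, 9}; (ii) for each edge, some bag contains both endpoints; (iii) the bags containing any fixed vertex form a subtree. All hold, so the decomposition is valid with width 2 − 1 = 1.

Yes; width 1.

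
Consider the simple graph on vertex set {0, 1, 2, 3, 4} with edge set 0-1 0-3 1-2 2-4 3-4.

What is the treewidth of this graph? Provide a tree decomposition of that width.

The largest bag has 3 vertices, giving width 2; this decomposition certifies tw(G) ≤ 2. Since 3–4–2–1–0–3 is a cycle in G, G is not acyclic. Forests are exactly the graphs of treewidth ≤ 1, so tw(G) ≥ 2. The upper and lower bounds meet at 2, so that is the treewidth.

Treewidth 2.
One optimal decomposition is:
Bags: B1 = {2, 3, 4}  B2 = {1, 2, 3}  B3 = {0, 1, 3}
Tree: B1–B2, B2–B3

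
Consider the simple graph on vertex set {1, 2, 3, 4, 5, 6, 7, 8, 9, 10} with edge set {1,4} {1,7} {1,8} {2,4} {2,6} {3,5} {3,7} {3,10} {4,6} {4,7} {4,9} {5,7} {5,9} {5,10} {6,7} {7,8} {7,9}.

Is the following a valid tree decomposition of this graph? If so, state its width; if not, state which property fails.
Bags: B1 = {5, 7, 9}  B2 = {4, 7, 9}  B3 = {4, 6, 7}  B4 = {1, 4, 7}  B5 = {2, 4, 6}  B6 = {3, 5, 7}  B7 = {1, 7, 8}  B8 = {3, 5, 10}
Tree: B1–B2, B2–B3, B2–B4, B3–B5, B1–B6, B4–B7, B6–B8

Every vertex of G appears in some bag (union = {1, 2, 3, 4, 5, 6, 7, 8, 9, 10}); every edge is covered by a bag; and for each vertex v the set of bags containing v is connected in the bag tree. The decomposition is therefore valid. The largest bag has 3 vertices, so the width is 2.

Yes; width 2.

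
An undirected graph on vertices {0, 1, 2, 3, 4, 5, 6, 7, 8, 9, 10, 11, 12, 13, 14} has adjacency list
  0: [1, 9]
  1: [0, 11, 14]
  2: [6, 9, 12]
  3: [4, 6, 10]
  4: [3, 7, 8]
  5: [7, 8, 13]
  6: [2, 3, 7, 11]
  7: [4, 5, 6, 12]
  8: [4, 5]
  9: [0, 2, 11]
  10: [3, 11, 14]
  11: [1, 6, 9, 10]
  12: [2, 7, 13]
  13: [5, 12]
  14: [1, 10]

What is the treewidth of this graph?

3

A width-3 tree decomposition is:
Bags: B1 = {0, 1, 10, 14}  B2 = {0, 1, 10, 11}  B3 = {0, 9, 10, 11}  B4 = {3, 9, 10, 11}  B5 = {3, 6, 9, 11}  B6 = {2, 3, 6, 9}  B7 = {2, 3, 4, 6}  B8 = {2, 4, 6, 7}  B9 = {2, 4, 7, 12}  B10 = {4, 7, 8, 12}  B11 = {5, 7, 8, 12}  B12 = {5, 8, 12, 13}
Tree: B1–B2, B2–B3, B3–B4, B4–B5, B5–B6, B6–B7, B7–B8, B8–B9, B9–B10, B10–B11, B11–B12
Each bag holds 4 vertices, so the decomposition has width 3, which upper-bounds the treewidth. For the lower bound: the 4 vertex sets {0,1,14}, {10}, {11}, {2,3,6,9} are disjoint, each induces a connected subgraph, and every pair is joined by at least one edge of G. Contracting each set to a single vertex therefore yields K_{4} as a minor, and since treewidth is minor-monotone, tw(G) ≥ tw(K_{4}) = 3. The upper and lower bounds meet at 3, so that is the treewidth.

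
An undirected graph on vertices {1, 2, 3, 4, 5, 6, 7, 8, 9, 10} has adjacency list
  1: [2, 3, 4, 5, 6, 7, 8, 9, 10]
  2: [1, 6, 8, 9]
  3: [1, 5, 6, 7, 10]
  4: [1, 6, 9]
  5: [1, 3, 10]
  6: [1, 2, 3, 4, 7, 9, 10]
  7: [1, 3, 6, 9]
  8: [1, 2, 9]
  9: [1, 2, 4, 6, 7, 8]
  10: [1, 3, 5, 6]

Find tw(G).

3

A width-3 tree decomposition is:
Bags: B1 = {1, 6, 7, 9}  B2 = {1, 3, 6, 7}  B3 = {1, 3, 6, 10}  B4 = {1, 4, 6, 9}  B5 = {1, 3, 5, 10}  B6 = {1, 2, 6, 9}  B7 = {1, 2, 8, 9}
Tree: B1–B2, B2–B3, B1–B4, B3–B5, B4–B6, B6–B7
The largest bag has 4 vertices, giving width 3; this decomposition certifies tw(G) ≤ 3. On the other hand G contains the 4-clique {1, 2, 8, 9}. A clique must lie in a single bag of any decomposition, so no decomposition can have width below 3. Hence tw(G) = 3 exactly.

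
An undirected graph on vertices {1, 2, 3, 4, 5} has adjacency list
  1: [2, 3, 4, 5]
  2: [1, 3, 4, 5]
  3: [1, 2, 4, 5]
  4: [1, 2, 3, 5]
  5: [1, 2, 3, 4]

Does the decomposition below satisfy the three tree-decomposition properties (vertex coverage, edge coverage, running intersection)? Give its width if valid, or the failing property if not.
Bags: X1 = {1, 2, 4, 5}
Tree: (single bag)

A tree decomposition must satisfy three properties: every vertex lies in some bag; for every edge, both endpoints lie together in some bag; and for every vertex, the bags containing it form a connected subtree. Here vertex 3 appears in no bag, so the decomposition is invalid.

No — vertex 3 appears in no bag.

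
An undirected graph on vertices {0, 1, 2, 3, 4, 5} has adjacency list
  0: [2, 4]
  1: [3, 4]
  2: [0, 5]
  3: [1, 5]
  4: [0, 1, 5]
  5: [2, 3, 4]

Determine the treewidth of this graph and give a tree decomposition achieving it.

The largest bag has 3 vertices, giving width 2; this decomposition certifies tw(G) ≤ 2. The edges 3–1–4–5–3 form a cycle, so G is not a tree and its treewidth is at least 2. Combining the bounds, tw(G) = 2.

Treewidth 2.
One such decomposition:
Bags: B1 = {1, 3, 5}  B2 = {1, 4, 5}  B3 = {2, 4, 5}  B4 = {0, 2, 4}
Tree: B1–B2, B2–B3, B3–B4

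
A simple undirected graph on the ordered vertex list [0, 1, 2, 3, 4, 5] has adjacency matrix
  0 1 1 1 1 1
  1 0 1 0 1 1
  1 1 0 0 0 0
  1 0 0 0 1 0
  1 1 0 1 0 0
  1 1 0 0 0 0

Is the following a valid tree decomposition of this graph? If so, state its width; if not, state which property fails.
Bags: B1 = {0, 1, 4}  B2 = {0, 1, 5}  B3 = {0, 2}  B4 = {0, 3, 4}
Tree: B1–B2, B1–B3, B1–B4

A tree decomposition must satisfy three properties: every vertex lies in some bag; for every edge, both endpoints lie together in some bag; and for every vertex, the bags containing it form a connected subtree. Here edge (1,2) lies in no bag, so the decomposition is invalid.

No — edge (1,2) lies in no bag.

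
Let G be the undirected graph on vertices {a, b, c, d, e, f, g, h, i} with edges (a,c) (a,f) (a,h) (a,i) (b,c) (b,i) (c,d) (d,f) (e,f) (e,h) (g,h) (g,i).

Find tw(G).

A width-3 tree decomposition is:
Bags: B1 = {c, d, e, f}  B2 = {a, c, e, f}  B3 = {a, c, e, h}  B4 = {a, b, c, h}  B5 = {a, b, h, i}  B6 = {b, g, h, i}
Tree: B1–B2, B2–B3, B3–B4, B4–B5, B5–B6
The largest bag has 4 vertices, giving width 3; this decomposition certifies tw(G) ≤ 3. For the lower bound: the 4 vertex sets {d,e,f}, {c}, {a}, {b,g,h,i} are disjoint, each induces a connected subgraph, and every pair is joined by at least one edge of G. Contracting each set to a single vertex therefore yields K_{4} as a minor, and since treewidth is minor-monotone, tw(G) ≥ tw(K_{4}) = 3. Hence tw(G) = 3 exactly.

3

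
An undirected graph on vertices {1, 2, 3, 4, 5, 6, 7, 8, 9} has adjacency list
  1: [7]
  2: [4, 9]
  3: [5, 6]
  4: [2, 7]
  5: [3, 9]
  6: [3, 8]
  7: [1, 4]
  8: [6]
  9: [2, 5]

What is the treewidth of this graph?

A width-1 tree decomposition is:
Bags: B1 = {6, 8}  B2 = {3, 6}  B3 = {3, 5}  B4 = {5, 9}  B5 = {2, 9}  B6 = {2, 4}  B7 = {4, 7}  B8 = {1, 7}
Tree: B1–B2, B2–B3, B3–B4, B4–B5, B5–B6, B6–B7, B7–B8
Each bag holds 2 vertices, so the decomposition has width 1, which upper-bounds the treewidth. Any graph with an edge has treewidth ≥ 1, and G has the edge 8–6. Combining the bounds, tw(G) = 1.

1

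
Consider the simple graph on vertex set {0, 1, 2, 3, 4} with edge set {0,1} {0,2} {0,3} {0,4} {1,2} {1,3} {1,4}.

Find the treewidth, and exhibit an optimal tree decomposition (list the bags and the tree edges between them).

The largest bag has 3 vertices, giving width 2; this decomposition certifies tw(G) ≤ 2. Conversely, {0, 1, 2} is a clique of size 3, and the vertices of any clique must share a bag in every tree decomposition; so some bag has ≥ 3 vertices and tw(G) ≥ 2. Combining the bounds, tw(G) = 2.

Treewidth 2.
Bags: B1 = {0, 1, 2}  B2 = {0, 1, 3}  B3 = {0, 1, 4}
Tree: B1–B2, B1–B3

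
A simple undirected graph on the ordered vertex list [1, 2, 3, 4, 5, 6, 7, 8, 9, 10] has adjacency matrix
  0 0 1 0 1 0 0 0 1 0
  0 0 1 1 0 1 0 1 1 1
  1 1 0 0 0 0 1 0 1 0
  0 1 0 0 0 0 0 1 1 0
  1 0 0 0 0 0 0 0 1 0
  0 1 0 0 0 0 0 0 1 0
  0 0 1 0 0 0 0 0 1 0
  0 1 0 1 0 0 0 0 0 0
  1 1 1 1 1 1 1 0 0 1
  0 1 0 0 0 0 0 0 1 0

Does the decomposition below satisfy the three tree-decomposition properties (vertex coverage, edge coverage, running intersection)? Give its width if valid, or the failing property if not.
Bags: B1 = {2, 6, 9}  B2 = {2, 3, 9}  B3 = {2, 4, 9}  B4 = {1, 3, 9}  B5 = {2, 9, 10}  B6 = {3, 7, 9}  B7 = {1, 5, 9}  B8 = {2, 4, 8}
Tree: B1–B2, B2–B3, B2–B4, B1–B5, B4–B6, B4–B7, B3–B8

Checking the three conditions: (i) the bags cover all of {1, 2, 3, 4, 5, 6, 7, 8, 9, 10}; (ii) for each edge, some bag contains both endpoints; (iii) the bags containing any fixed vertex form a subtree. All hold, so the decomposition is valid with width 3 − 1 = 2.

Yes; width 2.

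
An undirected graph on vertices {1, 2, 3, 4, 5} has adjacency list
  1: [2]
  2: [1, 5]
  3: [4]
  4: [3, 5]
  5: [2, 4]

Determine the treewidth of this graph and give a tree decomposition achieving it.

The largest bag has 2 vertices, giving width 1; this decomposition certifies tw(G) ≤ 1. Since G has at least one edge (e.g. 3–4), it is not an edgeless graph, so tw(G) ≥ 1. Combining the bounds, tw(G) = 1.

Treewidth 1.
Bags: B1 = {3, 4}  B2 = {4, 5}  B3 = {2, 5}  B4 = {1, 2}
Tree: B1–B2, B2–B3, B3–B4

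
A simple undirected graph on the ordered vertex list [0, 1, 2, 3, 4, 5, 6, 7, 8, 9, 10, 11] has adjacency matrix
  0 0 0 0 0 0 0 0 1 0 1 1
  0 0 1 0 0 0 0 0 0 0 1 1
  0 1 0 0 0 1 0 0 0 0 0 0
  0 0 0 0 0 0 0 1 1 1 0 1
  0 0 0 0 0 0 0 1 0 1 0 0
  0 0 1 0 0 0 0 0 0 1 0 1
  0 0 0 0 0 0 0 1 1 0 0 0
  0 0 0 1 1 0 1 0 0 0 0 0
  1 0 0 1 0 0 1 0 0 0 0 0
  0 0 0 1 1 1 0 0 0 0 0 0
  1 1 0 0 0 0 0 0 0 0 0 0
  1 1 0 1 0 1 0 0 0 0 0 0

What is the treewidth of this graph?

A width-3 tree decomposition is:
Bags: B1 = {1, 2, 5, 10}  B2 = {1, 5, 10, 11}  B3 = {0, 5, 10, 11}  B4 = {0, 5, 9, 11}  B5 = {0, 3, 9, 11}  B6 = {0, 3, 8, 9}  B7 = {3, 4, 8, 9}  B8 = {3, 4, 7, 8}  B9 = {4, 6, 7, 8}
Tree: B1–B2, B2–B3, B3–B4, B4–B5, B5–B6, B6–B7, B7–B8, B8–B9
Each bag holds 4 vertices, so the decomposition has width 3, which upper-bounds the treewidth. For the lower bound: the 4 vertex sets {1,2,10}, {5}, {11}, {0,3,8,9} are disjoint, each induces a connected subgraph, and every pair is joined by at least one edge of G. Contracting each set to a single vertex therefore yields K_{4} as a minor, and since treewidth is minor-monotone, tw(G) ≥ tw(K_{4}) = 3. The upper and lower bounds meet at 3, so that is the treewidth.

3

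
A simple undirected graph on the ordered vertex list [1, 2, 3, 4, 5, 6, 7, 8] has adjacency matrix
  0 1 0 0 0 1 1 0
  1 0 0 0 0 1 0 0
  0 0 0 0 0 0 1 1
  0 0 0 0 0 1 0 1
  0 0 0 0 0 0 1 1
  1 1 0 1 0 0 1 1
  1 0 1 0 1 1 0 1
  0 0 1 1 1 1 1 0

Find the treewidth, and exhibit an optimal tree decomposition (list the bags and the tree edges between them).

Each bag holds 3 vertices, so the decomposition has width 2, which upper-bounds the treewidth. Conversely, {3, 7, 8} is a clique of size 3, and the vertices of any clique must share a bag in every tree decomposition; so some bag has ≥ 3 vertices and tw(G) ≥ 2. Hence tw(G) = 2 exactly.

Treewidth 2.
Bags: B1 = {6, 7, 8}  B2 = {4, 6, 8}  B3 = {1, 6, 7}  B4 = {3, 7, 8}  B5 = {5, 7, 8}  B6 = {1, 2, 6}
Tree: B1–B2, B1–B3, B1–B4, B4–B5, B3–B6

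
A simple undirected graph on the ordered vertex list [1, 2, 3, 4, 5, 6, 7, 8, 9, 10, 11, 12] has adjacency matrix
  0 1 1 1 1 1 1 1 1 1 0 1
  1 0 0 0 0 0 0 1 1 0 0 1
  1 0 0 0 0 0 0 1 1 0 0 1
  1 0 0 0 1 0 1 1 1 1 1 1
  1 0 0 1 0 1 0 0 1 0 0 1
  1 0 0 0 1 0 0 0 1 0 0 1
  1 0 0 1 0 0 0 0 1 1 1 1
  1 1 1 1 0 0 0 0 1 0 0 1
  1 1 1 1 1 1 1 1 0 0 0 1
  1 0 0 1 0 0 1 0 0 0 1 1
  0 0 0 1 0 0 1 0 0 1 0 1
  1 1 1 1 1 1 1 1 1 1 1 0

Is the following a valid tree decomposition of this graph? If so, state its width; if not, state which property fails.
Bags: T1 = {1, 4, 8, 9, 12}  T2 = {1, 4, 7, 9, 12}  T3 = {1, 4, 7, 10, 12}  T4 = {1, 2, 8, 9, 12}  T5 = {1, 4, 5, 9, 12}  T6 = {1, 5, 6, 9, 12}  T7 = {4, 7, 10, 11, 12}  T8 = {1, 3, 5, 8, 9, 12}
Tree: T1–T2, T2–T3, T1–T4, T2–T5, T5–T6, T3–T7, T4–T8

A tree decomposition must satisfy three properties: every vertex lies in some bag; for every edge, both endpoints lie together in some bag; and for every vertex, the bags containing it form a connected subtree. Here bags containing vertex 5 are not connected in the tree, so the decomposition is invalid.

No — bags containing vertex 5 are not connected in the tree.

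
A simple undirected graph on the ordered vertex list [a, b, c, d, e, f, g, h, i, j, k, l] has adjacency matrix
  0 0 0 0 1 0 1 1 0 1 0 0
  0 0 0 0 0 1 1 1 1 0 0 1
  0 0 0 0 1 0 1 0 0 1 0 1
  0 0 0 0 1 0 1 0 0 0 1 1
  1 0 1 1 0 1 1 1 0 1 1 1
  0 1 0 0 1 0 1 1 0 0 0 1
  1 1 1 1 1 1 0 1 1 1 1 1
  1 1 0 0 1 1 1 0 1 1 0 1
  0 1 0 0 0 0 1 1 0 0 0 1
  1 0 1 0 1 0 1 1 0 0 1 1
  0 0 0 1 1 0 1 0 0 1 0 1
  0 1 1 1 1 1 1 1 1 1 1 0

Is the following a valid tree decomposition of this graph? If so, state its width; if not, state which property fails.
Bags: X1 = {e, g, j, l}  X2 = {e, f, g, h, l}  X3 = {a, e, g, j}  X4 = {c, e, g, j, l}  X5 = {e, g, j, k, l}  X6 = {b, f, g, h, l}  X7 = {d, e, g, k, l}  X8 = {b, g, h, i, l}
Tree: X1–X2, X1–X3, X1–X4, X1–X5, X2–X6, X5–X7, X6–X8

No — edge (h,j) lies in no bag.

A tree decomposition must satisfy three properties: every vertex lies in some bag; for every edge, both endpoints lie together in some bag; and for every vertex, the bags containing it form a connected subtree. Here edge (h,j) lies in no bag, so the decomposition is invalid.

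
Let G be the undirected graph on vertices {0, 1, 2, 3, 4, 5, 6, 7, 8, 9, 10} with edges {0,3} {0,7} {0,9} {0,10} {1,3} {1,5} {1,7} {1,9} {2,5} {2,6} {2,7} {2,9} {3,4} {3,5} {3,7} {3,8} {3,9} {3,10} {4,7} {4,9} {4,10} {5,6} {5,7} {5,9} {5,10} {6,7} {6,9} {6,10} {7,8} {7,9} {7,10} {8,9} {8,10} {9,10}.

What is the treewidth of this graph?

4

A width-4 tree decomposition is:
Bags: B1 = {0, 3, 7, 9, 10}  B2 = {3, 5, 7, 9, 10}  B3 = {5, 6, 7, 9, 10}  B4 = {2, 5, 6, 7, 9}  B5 = {1, 3, 5, 7, 9}  B6 = {3, 7, 8, 9, 10}  B7 = {3, 4, 7, 9, 10}
Tree: B1–B2, B2–B3, B3–B4, B2–B5, B2–B6, B6–B7
Every bag has size at most 5, so the width is 5 − 1 = 4 and tw(G) ≤ 4. On the other hand G contains the 5-clique {2, 5, 6, 7, 9}. A clique must lie in a single bag of any decomposition, so no decomposition can have width below 4. Combining the bounds, tw(G) = 4.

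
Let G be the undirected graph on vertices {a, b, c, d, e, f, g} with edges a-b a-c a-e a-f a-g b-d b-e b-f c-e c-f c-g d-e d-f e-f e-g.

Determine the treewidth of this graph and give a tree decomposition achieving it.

Treewidth 3.
One optimal decomposition is:
Bags: B1 = {a, c, e, f}  B2 = {a, b, e, f}  B3 = {b, d, e, f}  B4 = {a, c, e, g}
Tree: B1–B2, B2–B3, B1–B4

Every bag has size at most 4, so the width is 4 − 1 = 3 and tw(G) ≤ 3. On the other hand G contains the 4-clique {a, c, e, g}. A clique must lie in a single bag of any decomposition, so no decomposition can have width below 3. Hence tw(G) = 3 exactly.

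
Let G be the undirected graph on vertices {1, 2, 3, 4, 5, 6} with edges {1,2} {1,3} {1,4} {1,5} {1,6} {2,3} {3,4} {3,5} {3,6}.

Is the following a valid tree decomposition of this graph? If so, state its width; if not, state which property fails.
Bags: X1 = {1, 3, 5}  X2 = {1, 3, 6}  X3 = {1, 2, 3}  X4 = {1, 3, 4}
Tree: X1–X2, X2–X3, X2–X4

Yes; width 2.

Checking the three conditions: (i) the bags cover all of {1, 2, 3, 4, 5, 6}; (ii) for each edge, some bag contains both endpoints; (iii) the bags containing any fixed vertex form a subtree. All hold, so the decomposition is valid with width 3 − 1 = 2.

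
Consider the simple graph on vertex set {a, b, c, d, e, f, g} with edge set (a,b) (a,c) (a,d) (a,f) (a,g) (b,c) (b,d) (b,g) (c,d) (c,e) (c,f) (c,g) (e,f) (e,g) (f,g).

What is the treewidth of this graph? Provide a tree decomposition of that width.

Each bag holds 4 vertices, so the decomposition has width 3, which upper-bounds the treewidth. On the other hand G contains the 4-clique {a, b, c, d}. A clique must lie in a single bag of any decomposition, so no decomposition can have width below 3. The upper and lower bounds meet at 3, so that is the treewidth.

Treewidth 3.
One optimal decomposition is:
Bags: B1 = {a, c, f, g}  B2 = {c, e, f, g}  B3 = {a, b, c, g}  B4 = {a, b, c, d}
Tree: B1–B2, B1–B3, B3–B4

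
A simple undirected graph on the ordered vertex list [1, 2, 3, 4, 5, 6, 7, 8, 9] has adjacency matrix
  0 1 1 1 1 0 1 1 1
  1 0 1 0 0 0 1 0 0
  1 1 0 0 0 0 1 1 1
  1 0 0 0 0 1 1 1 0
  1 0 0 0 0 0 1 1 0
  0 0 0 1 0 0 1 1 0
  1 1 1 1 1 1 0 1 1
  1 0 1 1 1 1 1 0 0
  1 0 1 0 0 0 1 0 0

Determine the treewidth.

3

A width-3 tree decomposition is:
Bags: B1 = {1, 3, 7, 8}  B2 = {1, 4, 7, 8}  B3 = {4, 6, 7, 8}  B4 = {1, 5, 7, 8}  B5 = {1, 2, 3, 7}  B6 = {1, 3, 7, 9}
Tree: B1–B2, B2–B3, B2–B4, B1–B5, B5–B6
Every bag has size at most 4, so the width is 4 − 1 = 3 and tw(G) ≤ 3. On the other hand G contains the 4-clique {1, 3, 7, 8}. A clique must lie in a single bag of any decomposition, so no decomposition can have width below 3. Therefore the treewidth is 3.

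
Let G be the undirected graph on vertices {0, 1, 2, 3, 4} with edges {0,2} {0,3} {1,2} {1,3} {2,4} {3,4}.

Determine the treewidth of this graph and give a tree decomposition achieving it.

Each bag holds 3 vertices, so the decomposition has width 2, which upper-bounds the treewidth. Since 2–0–3–1–2 is a cycle in G, G is not acyclic. Forests are exactly the graphs of treewidth ≤ 1, so tw(G) ≥ 2. Hence tw(G) = 2 exactly.

Treewidth 2.
Bags: B1 = {0, 2, 3}  B2 = {1, 2, 3}  B3 = {2, 3, 4}
Tree: B1–B2, B2–B3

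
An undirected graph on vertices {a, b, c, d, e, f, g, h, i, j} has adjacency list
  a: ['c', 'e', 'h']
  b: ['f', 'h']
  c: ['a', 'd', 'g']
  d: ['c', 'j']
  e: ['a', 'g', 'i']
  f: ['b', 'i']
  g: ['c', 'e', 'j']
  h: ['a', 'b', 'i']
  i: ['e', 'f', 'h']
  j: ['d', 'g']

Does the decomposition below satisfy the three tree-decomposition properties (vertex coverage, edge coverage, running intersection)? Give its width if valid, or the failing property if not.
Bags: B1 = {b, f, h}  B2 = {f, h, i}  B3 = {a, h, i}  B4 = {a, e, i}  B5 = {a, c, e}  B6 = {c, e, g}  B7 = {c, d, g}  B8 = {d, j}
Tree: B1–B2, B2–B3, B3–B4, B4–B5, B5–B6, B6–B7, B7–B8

No — edge (g,j) lies in no bag.

A tree decomposition must satisfy three properties: every vertex lies in some bag; for every edge, both endpoints lie together in some bag; and for every vertex, the bags containing it form a connected subtree. Here edge (g,j) lies in no bag, so the decomposition is invalid.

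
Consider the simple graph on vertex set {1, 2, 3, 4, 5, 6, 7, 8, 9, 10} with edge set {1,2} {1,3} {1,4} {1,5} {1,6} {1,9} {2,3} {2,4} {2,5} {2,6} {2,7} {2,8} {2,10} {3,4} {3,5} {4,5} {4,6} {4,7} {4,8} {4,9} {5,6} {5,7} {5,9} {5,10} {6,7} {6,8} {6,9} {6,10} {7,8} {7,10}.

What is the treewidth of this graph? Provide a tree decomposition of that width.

Treewidth 4.
One optimal decomposition is:
Bags: B1 = {2, 4, 5, 6, 7}  B2 = {1, 2, 4, 5, 6}  B3 = {2, 5, 6, 7, 10}  B4 = {1, 2, 3, 4, 5}  B5 = {1, 4, 5, 6, 9}  B6 = {2, 4, 6, 7, 8}
Tree: B1–B2, B1–B3, B2–B4, B2–B5, B1–B6

Each bag holds 5 vertices, so the decomposition has width 4, which upper-bounds the treewidth. For the lower bound, the 5 vertices {1, 4, 5, 6, 9} are pairwise adjacent, and any tree decomposition puts a clique entirely inside one bag — forcing width ≥ 4. Combining the bounds, tw(G) = 4.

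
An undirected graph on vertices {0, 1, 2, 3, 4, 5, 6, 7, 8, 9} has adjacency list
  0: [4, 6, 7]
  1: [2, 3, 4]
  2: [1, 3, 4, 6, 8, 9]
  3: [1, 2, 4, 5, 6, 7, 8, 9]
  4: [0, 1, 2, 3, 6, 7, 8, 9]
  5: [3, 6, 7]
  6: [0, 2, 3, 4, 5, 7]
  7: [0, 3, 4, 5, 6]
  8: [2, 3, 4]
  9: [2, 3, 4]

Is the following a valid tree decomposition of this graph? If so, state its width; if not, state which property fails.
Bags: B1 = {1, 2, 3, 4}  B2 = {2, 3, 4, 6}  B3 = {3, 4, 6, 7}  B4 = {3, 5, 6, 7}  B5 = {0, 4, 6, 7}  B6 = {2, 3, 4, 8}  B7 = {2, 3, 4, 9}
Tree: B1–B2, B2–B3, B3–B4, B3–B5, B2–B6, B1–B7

Vertex coverage: the bags together contain {0, 1, 2, 3, 4, 5, 6, 7, 8, 9}, the full vertex set. Edge coverage: each edge of G has both endpoints in at least one bag. Running intersection: for every vertex, the bags containing it form a connected subtree. All three properties hold, so this is a valid tree decomposition of width max|bag| − 1 = 3, and hence tw(G) ≤ 3.

Yes; width 3.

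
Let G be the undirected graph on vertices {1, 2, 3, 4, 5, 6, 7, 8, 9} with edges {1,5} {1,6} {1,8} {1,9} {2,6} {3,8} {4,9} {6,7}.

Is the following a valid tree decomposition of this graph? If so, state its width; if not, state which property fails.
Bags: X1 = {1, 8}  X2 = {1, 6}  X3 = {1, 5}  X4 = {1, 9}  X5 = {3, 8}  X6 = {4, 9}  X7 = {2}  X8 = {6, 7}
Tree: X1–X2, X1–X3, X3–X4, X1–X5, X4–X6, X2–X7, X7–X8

A tree decomposition must satisfy three properties: every vertex lies in some bag; for every edge, both endpoints lie together in some bag; and for every vertex, the bags containing it form a connected subtree. Here edge (6,2) lies in no bag, so the decomposition is invalid.

No — edge (6,2) lies in no bag.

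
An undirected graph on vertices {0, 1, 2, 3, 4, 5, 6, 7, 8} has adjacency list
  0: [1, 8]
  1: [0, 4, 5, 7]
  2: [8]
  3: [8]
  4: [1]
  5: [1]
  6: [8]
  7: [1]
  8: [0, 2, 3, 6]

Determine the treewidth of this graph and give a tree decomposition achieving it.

Treewidth 1.
Bags: B1 = {0, 1}  B2 = {0, 8}  B3 = {3, 8}  B4 = {1, 5}  B5 = {1, 4}  B6 = {1, 7}  B7 = {2, 8}  B8 = {6, 8}
Tree: B1–B2, B2–B3, B1–B4, B1–B5, B1–B6, B3–B7, B3–B8

Each bag holds 2 vertices, so the decomposition has width 1, which upper-bounds the treewidth. Any graph with an edge has treewidth ≥ 1, and G has the edge 0–1. Combining the bounds, tw(G) = 1.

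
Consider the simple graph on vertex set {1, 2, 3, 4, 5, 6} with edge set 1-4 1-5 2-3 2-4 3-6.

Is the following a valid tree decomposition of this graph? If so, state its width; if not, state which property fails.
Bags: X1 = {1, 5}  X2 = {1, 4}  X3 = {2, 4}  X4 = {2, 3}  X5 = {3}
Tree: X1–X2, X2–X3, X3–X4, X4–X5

No — vertex 6 appears in no bag.

A tree decomposition must satisfy three properties: every vertex lies in some bag; for every edge, both endpoints lie together in some bag; and for every vertex, the bags containing it form a connected subtree. Here vertex 6 appears in no bag, so the decomposition is invalid.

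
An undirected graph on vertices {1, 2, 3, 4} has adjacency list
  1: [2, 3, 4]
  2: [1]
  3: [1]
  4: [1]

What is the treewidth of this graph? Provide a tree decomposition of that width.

Each bag holds 2 vertices, so the decomposition has width 1, which upper-bounds the treewidth. G has an edge, so its treewidth is at least 1. Combining the bounds, tw(G) = 1.

Treewidth 1.
Bags: B1 = {1, 2}  B2 = {1, 4}  B3 = {1, 3}
Tree: B1–B2, B1–B3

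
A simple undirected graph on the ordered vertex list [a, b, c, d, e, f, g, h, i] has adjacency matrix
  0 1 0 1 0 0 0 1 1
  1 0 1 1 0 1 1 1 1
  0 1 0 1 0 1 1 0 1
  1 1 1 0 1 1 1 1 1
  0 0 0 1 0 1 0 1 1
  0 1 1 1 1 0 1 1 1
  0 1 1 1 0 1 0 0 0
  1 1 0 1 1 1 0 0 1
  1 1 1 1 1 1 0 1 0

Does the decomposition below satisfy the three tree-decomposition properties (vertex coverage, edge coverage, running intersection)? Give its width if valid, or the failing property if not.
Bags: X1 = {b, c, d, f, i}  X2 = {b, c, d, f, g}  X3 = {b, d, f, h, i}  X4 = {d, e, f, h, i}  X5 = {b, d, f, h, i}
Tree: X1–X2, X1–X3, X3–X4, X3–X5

A tree decomposition must satisfy three properties: every vertex lies in some bag; for every edge, both endpoints lie together in some bag; and for every vertex, the bags containing it form a connected subtree. Here vertex a appears in no bag, so the decomposition is invalid.

No — vertex a appears in no bag.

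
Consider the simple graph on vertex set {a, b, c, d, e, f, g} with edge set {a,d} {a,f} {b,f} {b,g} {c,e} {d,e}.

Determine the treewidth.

1

A width-1 tree decomposition is:
Bags: B1 = {b, g}  B2 = {b, f}  B3 = {a, f}  B4 = {a, d}  B5 = {d, e}  B6 = {c, e}
Tree: B1–B2, B2–B3, B3–B4, B4–B5, B5–B6
The largest bag has 2 vertices, giving width 1; this decomposition certifies tw(G) ≤ 1. G has an edge, so its treewidth is at least 1. Therefore the treewidth is 1.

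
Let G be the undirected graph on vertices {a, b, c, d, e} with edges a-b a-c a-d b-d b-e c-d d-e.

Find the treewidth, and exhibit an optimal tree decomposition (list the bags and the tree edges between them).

Every bag has size at most 3, so the width is 3 − 1 = 2 and tw(G) ≤ 2. On the other hand G contains the 3-clique {b, d, e}. A clique must lie in a single bag of any decomposition, so no decomposition can have width below 2. Combining the bounds, tw(G) = 2.

Treewidth 2.
One such decomposition:
Bags: B1 = {a, b, d}  B2 = {b, d, e}  B3 = {a, c, d}
Tree: B1–B2, B1–B3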